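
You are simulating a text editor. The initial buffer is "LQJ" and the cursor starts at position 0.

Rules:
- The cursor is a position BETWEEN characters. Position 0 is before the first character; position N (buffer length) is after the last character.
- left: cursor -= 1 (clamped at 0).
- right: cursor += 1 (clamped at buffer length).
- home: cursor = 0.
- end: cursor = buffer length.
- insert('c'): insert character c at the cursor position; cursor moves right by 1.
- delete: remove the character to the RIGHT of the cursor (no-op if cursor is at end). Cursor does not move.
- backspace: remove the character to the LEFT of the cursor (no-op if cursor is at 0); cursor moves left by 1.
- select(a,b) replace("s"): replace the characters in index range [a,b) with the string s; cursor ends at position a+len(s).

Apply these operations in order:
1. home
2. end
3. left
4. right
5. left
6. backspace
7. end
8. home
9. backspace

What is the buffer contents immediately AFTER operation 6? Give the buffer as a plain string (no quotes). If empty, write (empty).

Answer: LJ

Derivation:
After op 1 (home): buf='LQJ' cursor=0
After op 2 (end): buf='LQJ' cursor=3
After op 3 (left): buf='LQJ' cursor=2
After op 4 (right): buf='LQJ' cursor=3
After op 5 (left): buf='LQJ' cursor=2
After op 6 (backspace): buf='LJ' cursor=1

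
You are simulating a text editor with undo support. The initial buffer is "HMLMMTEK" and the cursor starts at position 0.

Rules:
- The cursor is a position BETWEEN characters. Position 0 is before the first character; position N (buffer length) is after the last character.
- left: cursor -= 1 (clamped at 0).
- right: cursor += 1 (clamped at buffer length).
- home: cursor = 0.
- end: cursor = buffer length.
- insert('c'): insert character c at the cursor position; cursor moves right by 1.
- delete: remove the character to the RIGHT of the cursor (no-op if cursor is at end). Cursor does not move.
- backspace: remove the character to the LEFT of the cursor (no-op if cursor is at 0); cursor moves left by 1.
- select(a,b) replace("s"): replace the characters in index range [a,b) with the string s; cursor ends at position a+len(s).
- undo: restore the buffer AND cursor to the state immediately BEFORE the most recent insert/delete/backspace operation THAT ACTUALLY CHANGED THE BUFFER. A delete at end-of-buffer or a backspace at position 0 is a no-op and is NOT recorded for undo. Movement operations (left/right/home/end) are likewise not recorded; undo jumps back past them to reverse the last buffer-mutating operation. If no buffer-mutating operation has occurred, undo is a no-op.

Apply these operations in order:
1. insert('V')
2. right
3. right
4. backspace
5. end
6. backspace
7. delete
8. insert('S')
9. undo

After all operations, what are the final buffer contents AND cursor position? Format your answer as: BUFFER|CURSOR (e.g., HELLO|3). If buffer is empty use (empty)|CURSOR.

After op 1 (insert('V')): buf='VHMLMMTEK' cursor=1
After op 2 (right): buf='VHMLMMTEK' cursor=2
After op 3 (right): buf='VHMLMMTEK' cursor=3
After op 4 (backspace): buf='VHLMMTEK' cursor=2
After op 5 (end): buf='VHLMMTEK' cursor=8
After op 6 (backspace): buf='VHLMMTE' cursor=7
After op 7 (delete): buf='VHLMMTE' cursor=7
After op 8 (insert('S')): buf='VHLMMTES' cursor=8
After op 9 (undo): buf='VHLMMTE' cursor=7

Answer: VHLMMTE|7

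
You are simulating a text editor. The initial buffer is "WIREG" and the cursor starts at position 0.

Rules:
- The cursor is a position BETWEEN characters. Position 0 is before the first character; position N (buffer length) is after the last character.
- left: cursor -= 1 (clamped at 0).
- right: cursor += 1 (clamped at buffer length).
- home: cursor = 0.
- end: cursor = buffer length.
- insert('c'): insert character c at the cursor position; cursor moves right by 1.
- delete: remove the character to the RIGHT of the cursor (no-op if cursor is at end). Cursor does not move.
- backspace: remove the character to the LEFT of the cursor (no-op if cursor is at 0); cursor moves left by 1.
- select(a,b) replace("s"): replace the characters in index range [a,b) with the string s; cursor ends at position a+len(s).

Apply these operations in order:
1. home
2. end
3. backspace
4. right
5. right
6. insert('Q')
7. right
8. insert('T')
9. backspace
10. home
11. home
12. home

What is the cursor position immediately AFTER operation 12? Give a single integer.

Answer: 0

Derivation:
After op 1 (home): buf='WIREG' cursor=0
After op 2 (end): buf='WIREG' cursor=5
After op 3 (backspace): buf='WIRE' cursor=4
After op 4 (right): buf='WIRE' cursor=4
After op 5 (right): buf='WIRE' cursor=4
After op 6 (insert('Q')): buf='WIREQ' cursor=5
After op 7 (right): buf='WIREQ' cursor=5
After op 8 (insert('T')): buf='WIREQT' cursor=6
After op 9 (backspace): buf='WIREQ' cursor=5
After op 10 (home): buf='WIREQ' cursor=0
After op 11 (home): buf='WIREQ' cursor=0
After op 12 (home): buf='WIREQ' cursor=0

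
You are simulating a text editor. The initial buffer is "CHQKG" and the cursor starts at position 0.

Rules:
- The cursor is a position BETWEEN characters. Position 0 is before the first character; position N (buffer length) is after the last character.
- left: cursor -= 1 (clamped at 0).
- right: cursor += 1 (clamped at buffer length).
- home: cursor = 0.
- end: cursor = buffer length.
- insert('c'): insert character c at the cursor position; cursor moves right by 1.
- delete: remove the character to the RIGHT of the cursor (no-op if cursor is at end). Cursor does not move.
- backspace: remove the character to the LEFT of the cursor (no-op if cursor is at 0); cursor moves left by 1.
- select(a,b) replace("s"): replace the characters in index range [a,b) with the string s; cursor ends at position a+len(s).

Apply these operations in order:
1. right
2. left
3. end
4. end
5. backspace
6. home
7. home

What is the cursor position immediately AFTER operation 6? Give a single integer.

After op 1 (right): buf='CHQKG' cursor=1
After op 2 (left): buf='CHQKG' cursor=0
After op 3 (end): buf='CHQKG' cursor=5
After op 4 (end): buf='CHQKG' cursor=5
After op 5 (backspace): buf='CHQK' cursor=4
After op 6 (home): buf='CHQK' cursor=0

Answer: 0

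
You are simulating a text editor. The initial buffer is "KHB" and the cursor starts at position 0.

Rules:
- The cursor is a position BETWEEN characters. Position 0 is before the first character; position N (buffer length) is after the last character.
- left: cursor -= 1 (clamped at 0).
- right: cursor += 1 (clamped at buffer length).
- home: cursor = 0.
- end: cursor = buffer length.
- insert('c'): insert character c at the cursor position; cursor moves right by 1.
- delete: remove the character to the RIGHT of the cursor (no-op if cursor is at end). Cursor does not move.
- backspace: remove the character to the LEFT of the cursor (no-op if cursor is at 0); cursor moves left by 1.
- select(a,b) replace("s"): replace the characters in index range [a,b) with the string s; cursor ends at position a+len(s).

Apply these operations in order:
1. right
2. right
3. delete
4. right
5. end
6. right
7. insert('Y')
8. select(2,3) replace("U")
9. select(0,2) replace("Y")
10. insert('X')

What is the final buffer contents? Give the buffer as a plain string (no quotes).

Answer: YXU

Derivation:
After op 1 (right): buf='KHB' cursor=1
After op 2 (right): buf='KHB' cursor=2
After op 3 (delete): buf='KH' cursor=2
After op 4 (right): buf='KH' cursor=2
After op 5 (end): buf='KH' cursor=2
After op 6 (right): buf='KH' cursor=2
After op 7 (insert('Y')): buf='KHY' cursor=3
After op 8 (select(2,3) replace("U")): buf='KHU' cursor=3
After op 9 (select(0,2) replace("Y")): buf='YU' cursor=1
After op 10 (insert('X')): buf='YXU' cursor=2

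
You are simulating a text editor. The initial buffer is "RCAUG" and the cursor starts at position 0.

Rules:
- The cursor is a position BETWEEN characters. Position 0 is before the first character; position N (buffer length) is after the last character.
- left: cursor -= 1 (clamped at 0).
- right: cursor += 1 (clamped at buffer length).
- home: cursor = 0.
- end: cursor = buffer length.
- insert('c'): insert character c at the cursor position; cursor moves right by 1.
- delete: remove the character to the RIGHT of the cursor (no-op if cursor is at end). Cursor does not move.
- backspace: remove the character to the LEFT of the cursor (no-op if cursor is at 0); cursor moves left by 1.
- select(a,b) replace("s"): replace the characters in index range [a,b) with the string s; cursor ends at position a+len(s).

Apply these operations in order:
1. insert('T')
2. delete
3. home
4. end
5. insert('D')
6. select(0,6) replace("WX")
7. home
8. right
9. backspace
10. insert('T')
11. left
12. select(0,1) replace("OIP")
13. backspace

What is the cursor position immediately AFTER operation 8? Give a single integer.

After op 1 (insert('T')): buf='TRCAUG' cursor=1
After op 2 (delete): buf='TCAUG' cursor=1
After op 3 (home): buf='TCAUG' cursor=0
After op 4 (end): buf='TCAUG' cursor=5
After op 5 (insert('D')): buf='TCAUGD' cursor=6
After op 6 (select(0,6) replace("WX")): buf='WX' cursor=2
After op 7 (home): buf='WX' cursor=0
After op 8 (right): buf='WX' cursor=1

Answer: 1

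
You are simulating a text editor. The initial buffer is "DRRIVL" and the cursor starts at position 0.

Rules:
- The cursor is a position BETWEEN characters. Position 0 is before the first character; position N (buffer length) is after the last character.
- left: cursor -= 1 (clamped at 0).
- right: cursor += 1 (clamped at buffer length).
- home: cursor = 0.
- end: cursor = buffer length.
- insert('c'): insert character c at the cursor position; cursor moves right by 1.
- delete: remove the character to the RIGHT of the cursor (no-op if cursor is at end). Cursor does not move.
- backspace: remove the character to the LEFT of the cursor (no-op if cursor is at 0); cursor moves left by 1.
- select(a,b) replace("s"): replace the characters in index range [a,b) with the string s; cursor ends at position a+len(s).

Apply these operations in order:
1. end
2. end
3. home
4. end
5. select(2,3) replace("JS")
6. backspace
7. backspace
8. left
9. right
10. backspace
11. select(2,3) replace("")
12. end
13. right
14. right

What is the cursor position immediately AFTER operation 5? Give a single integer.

Answer: 4

Derivation:
After op 1 (end): buf='DRRIVL' cursor=6
After op 2 (end): buf='DRRIVL' cursor=6
After op 3 (home): buf='DRRIVL' cursor=0
After op 4 (end): buf='DRRIVL' cursor=6
After op 5 (select(2,3) replace("JS")): buf='DRJSIVL' cursor=4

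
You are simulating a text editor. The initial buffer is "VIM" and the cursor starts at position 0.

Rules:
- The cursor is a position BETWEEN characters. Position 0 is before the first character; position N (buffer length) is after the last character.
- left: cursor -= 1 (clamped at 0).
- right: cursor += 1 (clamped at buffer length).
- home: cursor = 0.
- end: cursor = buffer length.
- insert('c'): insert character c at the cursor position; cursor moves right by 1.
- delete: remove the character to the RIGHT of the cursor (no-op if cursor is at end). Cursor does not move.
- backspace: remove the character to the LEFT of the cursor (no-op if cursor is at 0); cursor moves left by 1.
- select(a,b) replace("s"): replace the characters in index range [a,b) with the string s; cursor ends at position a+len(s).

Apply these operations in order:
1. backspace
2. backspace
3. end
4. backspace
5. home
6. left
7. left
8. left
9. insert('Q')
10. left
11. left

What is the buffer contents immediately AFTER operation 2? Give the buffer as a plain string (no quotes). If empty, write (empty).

After op 1 (backspace): buf='VIM' cursor=0
After op 2 (backspace): buf='VIM' cursor=0

Answer: VIM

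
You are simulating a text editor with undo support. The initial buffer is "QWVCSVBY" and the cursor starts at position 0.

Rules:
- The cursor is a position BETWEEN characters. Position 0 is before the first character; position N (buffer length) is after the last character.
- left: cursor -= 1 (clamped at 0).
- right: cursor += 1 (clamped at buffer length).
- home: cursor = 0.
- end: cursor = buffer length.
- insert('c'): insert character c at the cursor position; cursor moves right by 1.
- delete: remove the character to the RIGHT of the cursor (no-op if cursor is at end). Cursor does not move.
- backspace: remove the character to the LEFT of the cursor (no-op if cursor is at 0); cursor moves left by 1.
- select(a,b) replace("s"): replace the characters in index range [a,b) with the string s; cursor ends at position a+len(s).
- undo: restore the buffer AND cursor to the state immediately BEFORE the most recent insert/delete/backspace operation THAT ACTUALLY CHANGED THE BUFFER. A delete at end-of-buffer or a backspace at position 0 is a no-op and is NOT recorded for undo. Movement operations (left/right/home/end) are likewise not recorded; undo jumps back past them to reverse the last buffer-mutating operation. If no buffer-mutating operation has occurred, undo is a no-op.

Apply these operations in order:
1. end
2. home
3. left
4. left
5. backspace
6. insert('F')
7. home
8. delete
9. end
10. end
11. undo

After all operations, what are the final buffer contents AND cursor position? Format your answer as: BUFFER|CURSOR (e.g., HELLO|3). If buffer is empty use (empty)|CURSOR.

Answer: FQWVCSVBY|0

Derivation:
After op 1 (end): buf='QWVCSVBY' cursor=8
After op 2 (home): buf='QWVCSVBY' cursor=0
After op 3 (left): buf='QWVCSVBY' cursor=0
After op 4 (left): buf='QWVCSVBY' cursor=0
After op 5 (backspace): buf='QWVCSVBY' cursor=0
After op 6 (insert('F')): buf='FQWVCSVBY' cursor=1
After op 7 (home): buf='FQWVCSVBY' cursor=0
After op 8 (delete): buf='QWVCSVBY' cursor=0
After op 9 (end): buf='QWVCSVBY' cursor=8
After op 10 (end): buf='QWVCSVBY' cursor=8
After op 11 (undo): buf='FQWVCSVBY' cursor=0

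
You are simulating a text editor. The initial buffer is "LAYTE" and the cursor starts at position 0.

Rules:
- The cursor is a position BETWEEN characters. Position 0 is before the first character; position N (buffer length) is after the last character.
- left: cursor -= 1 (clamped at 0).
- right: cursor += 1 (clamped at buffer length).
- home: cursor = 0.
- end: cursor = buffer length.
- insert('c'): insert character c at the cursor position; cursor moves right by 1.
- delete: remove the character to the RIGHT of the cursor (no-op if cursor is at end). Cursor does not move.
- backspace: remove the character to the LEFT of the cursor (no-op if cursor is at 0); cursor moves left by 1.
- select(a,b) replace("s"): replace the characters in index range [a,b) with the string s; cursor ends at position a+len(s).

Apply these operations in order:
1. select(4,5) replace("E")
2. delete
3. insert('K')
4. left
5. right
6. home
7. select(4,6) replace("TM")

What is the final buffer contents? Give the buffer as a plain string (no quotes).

After op 1 (select(4,5) replace("E")): buf='LAYTE' cursor=5
After op 2 (delete): buf='LAYTE' cursor=5
After op 3 (insert('K')): buf='LAYTEK' cursor=6
After op 4 (left): buf='LAYTEK' cursor=5
After op 5 (right): buf='LAYTEK' cursor=6
After op 6 (home): buf='LAYTEK' cursor=0
After op 7 (select(4,6) replace("TM")): buf='LAYTTM' cursor=6

Answer: LAYTTM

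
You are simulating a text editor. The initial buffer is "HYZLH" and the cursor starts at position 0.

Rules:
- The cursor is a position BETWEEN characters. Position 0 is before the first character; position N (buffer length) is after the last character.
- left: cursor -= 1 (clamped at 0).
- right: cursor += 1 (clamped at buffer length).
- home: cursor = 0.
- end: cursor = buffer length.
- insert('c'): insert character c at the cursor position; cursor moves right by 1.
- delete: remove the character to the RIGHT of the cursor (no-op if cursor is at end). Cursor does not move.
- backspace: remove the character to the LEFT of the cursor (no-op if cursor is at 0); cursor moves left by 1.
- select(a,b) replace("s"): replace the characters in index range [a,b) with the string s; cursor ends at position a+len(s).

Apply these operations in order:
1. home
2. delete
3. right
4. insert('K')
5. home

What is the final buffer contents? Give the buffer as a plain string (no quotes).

Answer: YKZLH

Derivation:
After op 1 (home): buf='HYZLH' cursor=0
After op 2 (delete): buf='YZLH' cursor=0
After op 3 (right): buf='YZLH' cursor=1
After op 4 (insert('K')): buf='YKZLH' cursor=2
After op 5 (home): buf='YKZLH' cursor=0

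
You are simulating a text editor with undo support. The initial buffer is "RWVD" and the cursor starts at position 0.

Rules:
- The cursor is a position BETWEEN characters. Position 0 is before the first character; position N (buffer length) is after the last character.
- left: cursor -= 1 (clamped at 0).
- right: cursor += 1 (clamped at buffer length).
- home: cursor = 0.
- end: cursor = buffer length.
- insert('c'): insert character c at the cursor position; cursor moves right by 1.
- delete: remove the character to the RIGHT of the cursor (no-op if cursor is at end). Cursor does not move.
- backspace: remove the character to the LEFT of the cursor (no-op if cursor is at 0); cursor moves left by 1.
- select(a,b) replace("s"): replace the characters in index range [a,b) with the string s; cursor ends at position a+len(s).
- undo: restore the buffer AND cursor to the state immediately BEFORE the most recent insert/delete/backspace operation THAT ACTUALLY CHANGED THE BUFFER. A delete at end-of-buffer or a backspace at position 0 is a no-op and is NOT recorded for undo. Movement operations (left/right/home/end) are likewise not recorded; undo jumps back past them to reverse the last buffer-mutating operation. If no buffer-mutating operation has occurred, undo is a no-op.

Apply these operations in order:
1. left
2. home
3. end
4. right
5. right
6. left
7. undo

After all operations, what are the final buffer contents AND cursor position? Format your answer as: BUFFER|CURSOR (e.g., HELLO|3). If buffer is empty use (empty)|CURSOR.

After op 1 (left): buf='RWVD' cursor=0
After op 2 (home): buf='RWVD' cursor=0
After op 3 (end): buf='RWVD' cursor=4
After op 4 (right): buf='RWVD' cursor=4
After op 5 (right): buf='RWVD' cursor=4
After op 6 (left): buf='RWVD' cursor=3
After op 7 (undo): buf='RWVD' cursor=3

Answer: RWVD|3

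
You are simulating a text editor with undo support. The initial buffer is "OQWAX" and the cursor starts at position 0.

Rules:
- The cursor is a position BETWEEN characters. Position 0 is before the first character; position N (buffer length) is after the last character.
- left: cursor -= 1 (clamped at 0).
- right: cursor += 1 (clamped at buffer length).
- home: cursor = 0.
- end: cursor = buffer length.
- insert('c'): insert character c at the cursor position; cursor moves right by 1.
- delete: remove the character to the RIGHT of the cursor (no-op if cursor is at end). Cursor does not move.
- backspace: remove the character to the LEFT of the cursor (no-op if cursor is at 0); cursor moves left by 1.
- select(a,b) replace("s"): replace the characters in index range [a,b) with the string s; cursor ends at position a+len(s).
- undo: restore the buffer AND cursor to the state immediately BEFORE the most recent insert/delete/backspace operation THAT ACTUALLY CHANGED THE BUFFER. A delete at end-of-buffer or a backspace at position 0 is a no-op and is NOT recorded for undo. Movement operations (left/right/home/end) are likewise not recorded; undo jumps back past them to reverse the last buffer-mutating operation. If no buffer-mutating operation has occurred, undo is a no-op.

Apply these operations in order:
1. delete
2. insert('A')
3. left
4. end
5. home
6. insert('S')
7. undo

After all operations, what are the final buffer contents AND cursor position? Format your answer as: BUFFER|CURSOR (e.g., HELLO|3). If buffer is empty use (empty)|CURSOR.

Answer: AQWAX|0

Derivation:
After op 1 (delete): buf='QWAX' cursor=0
After op 2 (insert('A')): buf='AQWAX' cursor=1
After op 3 (left): buf='AQWAX' cursor=0
After op 4 (end): buf='AQWAX' cursor=5
After op 5 (home): buf='AQWAX' cursor=0
After op 6 (insert('S')): buf='SAQWAX' cursor=1
After op 7 (undo): buf='AQWAX' cursor=0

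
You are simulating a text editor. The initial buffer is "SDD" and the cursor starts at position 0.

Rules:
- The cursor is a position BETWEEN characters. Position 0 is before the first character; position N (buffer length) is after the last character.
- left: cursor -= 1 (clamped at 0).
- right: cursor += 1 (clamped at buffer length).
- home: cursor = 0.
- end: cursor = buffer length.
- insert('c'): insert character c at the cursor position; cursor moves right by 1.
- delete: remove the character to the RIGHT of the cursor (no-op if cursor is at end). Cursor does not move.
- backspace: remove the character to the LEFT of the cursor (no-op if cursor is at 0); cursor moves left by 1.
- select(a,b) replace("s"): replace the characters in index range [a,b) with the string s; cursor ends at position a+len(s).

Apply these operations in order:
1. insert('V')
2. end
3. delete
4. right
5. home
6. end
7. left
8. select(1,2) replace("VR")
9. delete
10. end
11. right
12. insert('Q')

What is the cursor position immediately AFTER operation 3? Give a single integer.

Answer: 4

Derivation:
After op 1 (insert('V')): buf='VSDD' cursor=1
After op 2 (end): buf='VSDD' cursor=4
After op 3 (delete): buf='VSDD' cursor=4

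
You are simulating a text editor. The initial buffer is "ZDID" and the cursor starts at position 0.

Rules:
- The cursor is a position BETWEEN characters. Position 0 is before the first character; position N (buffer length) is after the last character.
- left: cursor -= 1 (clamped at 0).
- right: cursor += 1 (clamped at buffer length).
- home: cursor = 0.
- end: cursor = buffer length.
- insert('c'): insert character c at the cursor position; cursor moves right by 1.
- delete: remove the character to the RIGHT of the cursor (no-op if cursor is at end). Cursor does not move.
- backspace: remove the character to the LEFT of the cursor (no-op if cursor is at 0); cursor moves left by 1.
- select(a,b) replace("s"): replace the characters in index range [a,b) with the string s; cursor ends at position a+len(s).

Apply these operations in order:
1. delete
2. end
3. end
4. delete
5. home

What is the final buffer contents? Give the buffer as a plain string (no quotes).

Answer: DID

Derivation:
After op 1 (delete): buf='DID' cursor=0
After op 2 (end): buf='DID' cursor=3
After op 3 (end): buf='DID' cursor=3
After op 4 (delete): buf='DID' cursor=3
After op 5 (home): buf='DID' cursor=0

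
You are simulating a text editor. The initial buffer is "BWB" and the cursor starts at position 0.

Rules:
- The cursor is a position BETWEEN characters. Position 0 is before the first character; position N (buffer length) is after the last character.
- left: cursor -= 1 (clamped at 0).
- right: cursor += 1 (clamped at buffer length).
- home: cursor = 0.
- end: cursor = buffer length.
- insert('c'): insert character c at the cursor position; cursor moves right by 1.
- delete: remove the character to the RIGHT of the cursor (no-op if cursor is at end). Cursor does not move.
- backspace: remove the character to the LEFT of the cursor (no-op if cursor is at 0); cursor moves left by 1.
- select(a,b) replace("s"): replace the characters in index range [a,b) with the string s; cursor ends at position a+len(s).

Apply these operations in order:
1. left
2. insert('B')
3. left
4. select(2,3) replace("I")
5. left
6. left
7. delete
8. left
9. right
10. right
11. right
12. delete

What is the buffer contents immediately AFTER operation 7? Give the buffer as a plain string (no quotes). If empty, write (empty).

Answer: BIB

Derivation:
After op 1 (left): buf='BWB' cursor=0
After op 2 (insert('B')): buf='BBWB' cursor=1
After op 3 (left): buf='BBWB' cursor=0
After op 4 (select(2,3) replace("I")): buf='BBIB' cursor=3
After op 5 (left): buf='BBIB' cursor=2
After op 6 (left): buf='BBIB' cursor=1
After op 7 (delete): buf='BIB' cursor=1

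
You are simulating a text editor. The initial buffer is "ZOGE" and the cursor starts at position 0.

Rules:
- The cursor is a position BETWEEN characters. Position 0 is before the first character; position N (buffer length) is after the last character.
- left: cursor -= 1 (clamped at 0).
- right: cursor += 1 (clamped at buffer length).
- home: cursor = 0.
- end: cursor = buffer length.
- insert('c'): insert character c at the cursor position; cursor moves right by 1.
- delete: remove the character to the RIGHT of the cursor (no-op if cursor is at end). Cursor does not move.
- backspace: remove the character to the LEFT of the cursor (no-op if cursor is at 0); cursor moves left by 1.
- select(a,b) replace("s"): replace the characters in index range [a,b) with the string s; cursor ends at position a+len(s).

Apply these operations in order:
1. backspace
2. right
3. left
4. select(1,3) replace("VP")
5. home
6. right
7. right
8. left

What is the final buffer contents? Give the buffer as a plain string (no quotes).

Answer: ZVPE

Derivation:
After op 1 (backspace): buf='ZOGE' cursor=0
After op 2 (right): buf='ZOGE' cursor=1
After op 3 (left): buf='ZOGE' cursor=0
After op 4 (select(1,3) replace("VP")): buf='ZVPE' cursor=3
After op 5 (home): buf='ZVPE' cursor=0
After op 6 (right): buf='ZVPE' cursor=1
After op 7 (right): buf='ZVPE' cursor=2
After op 8 (left): buf='ZVPE' cursor=1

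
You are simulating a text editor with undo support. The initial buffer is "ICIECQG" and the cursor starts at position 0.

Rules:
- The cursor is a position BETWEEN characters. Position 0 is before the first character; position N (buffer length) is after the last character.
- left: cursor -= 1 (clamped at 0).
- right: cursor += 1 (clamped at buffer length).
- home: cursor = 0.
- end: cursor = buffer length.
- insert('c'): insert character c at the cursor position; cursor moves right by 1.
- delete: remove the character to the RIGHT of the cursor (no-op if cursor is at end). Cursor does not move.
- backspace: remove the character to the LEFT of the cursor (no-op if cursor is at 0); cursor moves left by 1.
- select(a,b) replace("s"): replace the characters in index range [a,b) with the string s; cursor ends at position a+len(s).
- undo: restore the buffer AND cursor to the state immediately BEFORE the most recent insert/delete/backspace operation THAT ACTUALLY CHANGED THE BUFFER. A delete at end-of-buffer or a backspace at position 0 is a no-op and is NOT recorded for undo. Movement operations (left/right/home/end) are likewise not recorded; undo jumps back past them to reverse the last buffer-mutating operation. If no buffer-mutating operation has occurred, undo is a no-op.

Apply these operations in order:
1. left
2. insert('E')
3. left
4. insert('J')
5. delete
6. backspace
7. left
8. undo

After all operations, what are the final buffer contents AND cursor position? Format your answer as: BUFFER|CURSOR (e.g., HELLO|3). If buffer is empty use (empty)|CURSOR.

Answer: JICIECQG|1

Derivation:
After op 1 (left): buf='ICIECQG' cursor=0
After op 2 (insert('E')): buf='EICIECQG' cursor=1
After op 3 (left): buf='EICIECQG' cursor=0
After op 4 (insert('J')): buf='JEICIECQG' cursor=1
After op 5 (delete): buf='JICIECQG' cursor=1
After op 6 (backspace): buf='ICIECQG' cursor=0
After op 7 (left): buf='ICIECQG' cursor=0
After op 8 (undo): buf='JICIECQG' cursor=1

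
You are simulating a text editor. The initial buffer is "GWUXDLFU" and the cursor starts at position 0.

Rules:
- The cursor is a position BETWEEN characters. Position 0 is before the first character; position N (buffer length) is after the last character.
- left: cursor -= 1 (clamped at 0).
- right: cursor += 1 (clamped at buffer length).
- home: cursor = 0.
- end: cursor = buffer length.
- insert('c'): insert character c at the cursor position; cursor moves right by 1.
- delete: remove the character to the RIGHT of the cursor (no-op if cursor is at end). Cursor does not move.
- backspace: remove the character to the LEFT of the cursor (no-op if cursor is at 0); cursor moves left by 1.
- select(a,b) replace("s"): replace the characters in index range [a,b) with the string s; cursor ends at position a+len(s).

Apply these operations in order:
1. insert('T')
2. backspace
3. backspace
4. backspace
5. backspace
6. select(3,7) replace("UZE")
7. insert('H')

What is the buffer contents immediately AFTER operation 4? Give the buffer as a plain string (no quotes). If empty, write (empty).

After op 1 (insert('T')): buf='TGWUXDLFU' cursor=1
After op 2 (backspace): buf='GWUXDLFU' cursor=0
After op 3 (backspace): buf='GWUXDLFU' cursor=0
After op 4 (backspace): buf='GWUXDLFU' cursor=0

Answer: GWUXDLFU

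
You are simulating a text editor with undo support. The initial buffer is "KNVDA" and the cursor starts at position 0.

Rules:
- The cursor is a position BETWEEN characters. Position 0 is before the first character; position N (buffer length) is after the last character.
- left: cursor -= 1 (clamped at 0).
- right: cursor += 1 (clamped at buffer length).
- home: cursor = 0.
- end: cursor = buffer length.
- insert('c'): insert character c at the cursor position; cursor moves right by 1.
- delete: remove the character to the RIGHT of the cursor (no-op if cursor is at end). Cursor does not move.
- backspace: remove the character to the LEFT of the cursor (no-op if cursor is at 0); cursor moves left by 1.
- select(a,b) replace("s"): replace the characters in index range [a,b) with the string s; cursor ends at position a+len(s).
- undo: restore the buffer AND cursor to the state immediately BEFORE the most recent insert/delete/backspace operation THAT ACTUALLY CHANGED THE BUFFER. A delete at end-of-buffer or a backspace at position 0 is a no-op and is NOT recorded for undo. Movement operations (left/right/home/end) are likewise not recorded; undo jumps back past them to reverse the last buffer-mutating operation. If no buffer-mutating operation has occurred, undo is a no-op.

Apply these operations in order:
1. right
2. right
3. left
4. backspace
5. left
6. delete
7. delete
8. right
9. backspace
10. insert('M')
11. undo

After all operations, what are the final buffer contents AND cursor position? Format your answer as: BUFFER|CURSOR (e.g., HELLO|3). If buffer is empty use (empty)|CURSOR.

After op 1 (right): buf='KNVDA' cursor=1
After op 2 (right): buf='KNVDA' cursor=2
After op 3 (left): buf='KNVDA' cursor=1
After op 4 (backspace): buf='NVDA' cursor=0
After op 5 (left): buf='NVDA' cursor=0
After op 6 (delete): buf='VDA' cursor=0
After op 7 (delete): buf='DA' cursor=0
After op 8 (right): buf='DA' cursor=1
After op 9 (backspace): buf='A' cursor=0
After op 10 (insert('M')): buf='MA' cursor=1
After op 11 (undo): buf='A' cursor=0

Answer: A|0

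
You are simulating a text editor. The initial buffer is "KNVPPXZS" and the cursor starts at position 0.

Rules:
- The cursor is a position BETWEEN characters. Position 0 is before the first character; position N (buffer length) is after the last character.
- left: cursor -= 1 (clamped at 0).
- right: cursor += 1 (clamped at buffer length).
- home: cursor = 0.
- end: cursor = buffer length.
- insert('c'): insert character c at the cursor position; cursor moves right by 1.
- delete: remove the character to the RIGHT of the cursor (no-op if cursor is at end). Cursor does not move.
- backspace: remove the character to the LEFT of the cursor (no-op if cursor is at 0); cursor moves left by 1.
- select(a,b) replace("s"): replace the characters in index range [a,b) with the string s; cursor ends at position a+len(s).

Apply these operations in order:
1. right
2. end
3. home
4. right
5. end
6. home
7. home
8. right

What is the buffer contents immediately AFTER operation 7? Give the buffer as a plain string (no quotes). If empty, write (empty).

Answer: KNVPPXZS

Derivation:
After op 1 (right): buf='KNVPPXZS' cursor=1
After op 2 (end): buf='KNVPPXZS' cursor=8
After op 3 (home): buf='KNVPPXZS' cursor=0
After op 4 (right): buf='KNVPPXZS' cursor=1
After op 5 (end): buf='KNVPPXZS' cursor=8
After op 6 (home): buf='KNVPPXZS' cursor=0
After op 7 (home): buf='KNVPPXZS' cursor=0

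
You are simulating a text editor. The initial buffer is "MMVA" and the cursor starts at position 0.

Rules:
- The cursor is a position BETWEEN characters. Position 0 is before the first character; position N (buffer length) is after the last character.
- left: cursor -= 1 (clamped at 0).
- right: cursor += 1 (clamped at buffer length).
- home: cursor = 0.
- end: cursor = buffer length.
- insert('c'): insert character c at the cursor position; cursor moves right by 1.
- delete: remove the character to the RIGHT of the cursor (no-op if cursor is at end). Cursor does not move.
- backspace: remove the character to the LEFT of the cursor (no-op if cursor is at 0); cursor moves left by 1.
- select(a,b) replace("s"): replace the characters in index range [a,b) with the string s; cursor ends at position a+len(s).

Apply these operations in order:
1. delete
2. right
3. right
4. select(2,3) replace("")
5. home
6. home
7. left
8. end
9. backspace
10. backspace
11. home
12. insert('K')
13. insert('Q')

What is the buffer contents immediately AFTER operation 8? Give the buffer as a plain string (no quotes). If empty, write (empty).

After op 1 (delete): buf='MVA' cursor=0
After op 2 (right): buf='MVA' cursor=1
After op 3 (right): buf='MVA' cursor=2
After op 4 (select(2,3) replace("")): buf='MV' cursor=2
After op 5 (home): buf='MV' cursor=0
After op 6 (home): buf='MV' cursor=0
After op 7 (left): buf='MV' cursor=0
After op 8 (end): buf='MV' cursor=2

Answer: MV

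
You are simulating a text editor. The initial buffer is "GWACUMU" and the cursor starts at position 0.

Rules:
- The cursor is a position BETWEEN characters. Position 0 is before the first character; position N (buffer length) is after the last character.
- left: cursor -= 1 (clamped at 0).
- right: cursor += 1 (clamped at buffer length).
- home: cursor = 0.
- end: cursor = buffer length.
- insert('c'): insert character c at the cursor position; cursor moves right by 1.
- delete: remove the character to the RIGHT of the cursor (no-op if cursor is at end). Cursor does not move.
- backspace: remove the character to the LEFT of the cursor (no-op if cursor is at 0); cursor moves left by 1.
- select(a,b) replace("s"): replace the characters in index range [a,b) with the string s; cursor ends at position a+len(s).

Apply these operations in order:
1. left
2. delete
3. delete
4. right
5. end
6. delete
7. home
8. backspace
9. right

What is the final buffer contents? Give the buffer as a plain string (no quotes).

Answer: ACUMU

Derivation:
After op 1 (left): buf='GWACUMU' cursor=0
After op 2 (delete): buf='WACUMU' cursor=0
After op 3 (delete): buf='ACUMU' cursor=0
After op 4 (right): buf='ACUMU' cursor=1
After op 5 (end): buf='ACUMU' cursor=5
After op 6 (delete): buf='ACUMU' cursor=5
After op 7 (home): buf='ACUMU' cursor=0
After op 8 (backspace): buf='ACUMU' cursor=0
After op 9 (right): buf='ACUMU' cursor=1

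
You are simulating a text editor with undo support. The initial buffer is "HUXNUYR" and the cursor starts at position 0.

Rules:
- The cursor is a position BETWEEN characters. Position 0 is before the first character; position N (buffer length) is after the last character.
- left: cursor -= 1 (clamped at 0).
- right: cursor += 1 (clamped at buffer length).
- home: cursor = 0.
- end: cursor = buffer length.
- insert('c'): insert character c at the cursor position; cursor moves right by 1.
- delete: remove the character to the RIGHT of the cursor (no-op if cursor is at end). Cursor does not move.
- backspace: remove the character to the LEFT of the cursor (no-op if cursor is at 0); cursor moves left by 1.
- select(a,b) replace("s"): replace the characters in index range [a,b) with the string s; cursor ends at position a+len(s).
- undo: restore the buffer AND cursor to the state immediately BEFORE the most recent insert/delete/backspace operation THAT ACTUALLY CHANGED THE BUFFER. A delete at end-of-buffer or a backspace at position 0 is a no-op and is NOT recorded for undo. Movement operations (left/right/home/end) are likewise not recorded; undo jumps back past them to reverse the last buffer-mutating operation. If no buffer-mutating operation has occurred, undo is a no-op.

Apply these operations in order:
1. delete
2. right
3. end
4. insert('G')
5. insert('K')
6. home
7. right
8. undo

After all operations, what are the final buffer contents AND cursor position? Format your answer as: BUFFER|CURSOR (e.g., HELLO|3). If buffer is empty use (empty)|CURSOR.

Answer: UXNUYRG|7

Derivation:
After op 1 (delete): buf='UXNUYR' cursor=0
After op 2 (right): buf='UXNUYR' cursor=1
After op 3 (end): buf='UXNUYR' cursor=6
After op 4 (insert('G')): buf='UXNUYRG' cursor=7
After op 5 (insert('K')): buf='UXNUYRGK' cursor=8
After op 6 (home): buf='UXNUYRGK' cursor=0
After op 7 (right): buf='UXNUYRGK' cursor=1
After op 8 (undo): buf='UXNUYRG' cursor=7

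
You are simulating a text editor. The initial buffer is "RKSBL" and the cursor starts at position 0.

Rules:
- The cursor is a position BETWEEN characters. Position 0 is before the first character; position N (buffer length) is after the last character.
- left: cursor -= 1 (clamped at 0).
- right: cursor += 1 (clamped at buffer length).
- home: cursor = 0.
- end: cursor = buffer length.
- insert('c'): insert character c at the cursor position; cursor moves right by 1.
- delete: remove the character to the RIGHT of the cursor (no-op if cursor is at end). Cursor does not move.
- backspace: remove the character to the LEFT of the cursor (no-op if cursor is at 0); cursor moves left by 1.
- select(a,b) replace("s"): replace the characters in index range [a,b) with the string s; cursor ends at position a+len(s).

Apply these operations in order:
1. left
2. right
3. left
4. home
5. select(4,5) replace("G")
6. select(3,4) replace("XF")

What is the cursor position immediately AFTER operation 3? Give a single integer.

Answer: 0

Derivation:
After op 1 (left): buf='RKSBL' cursor=0
After op 2 (right): buf='RKSBL' cursor=1
After op 3 (left): buf='RKSBL' cursor=0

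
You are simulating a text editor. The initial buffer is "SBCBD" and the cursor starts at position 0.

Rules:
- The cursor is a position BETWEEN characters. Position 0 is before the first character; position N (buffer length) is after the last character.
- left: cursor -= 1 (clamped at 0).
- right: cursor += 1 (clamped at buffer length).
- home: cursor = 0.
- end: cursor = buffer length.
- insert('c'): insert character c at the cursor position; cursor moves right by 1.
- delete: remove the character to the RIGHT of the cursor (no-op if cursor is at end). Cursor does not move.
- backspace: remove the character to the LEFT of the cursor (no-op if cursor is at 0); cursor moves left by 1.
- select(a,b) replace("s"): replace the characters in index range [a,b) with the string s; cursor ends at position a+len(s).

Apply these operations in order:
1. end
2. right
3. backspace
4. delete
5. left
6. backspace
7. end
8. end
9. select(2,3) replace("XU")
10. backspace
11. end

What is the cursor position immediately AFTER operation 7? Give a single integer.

After op 1 (end): buf='SBCBD' cursor=5
After op 2 (right): buf='SBCBD' cursor=5
After op 3 (backspace): buf='SBCB' cursor=4
After op 4 (delete): buf='SBCB' cursor=4
After op 5 (left): buf='SBCB' cursor=3
After op 6 (backspace): buf='SBB' cursor=2
After op 7 (end): buf='SBB' cursor=3

Answer: 3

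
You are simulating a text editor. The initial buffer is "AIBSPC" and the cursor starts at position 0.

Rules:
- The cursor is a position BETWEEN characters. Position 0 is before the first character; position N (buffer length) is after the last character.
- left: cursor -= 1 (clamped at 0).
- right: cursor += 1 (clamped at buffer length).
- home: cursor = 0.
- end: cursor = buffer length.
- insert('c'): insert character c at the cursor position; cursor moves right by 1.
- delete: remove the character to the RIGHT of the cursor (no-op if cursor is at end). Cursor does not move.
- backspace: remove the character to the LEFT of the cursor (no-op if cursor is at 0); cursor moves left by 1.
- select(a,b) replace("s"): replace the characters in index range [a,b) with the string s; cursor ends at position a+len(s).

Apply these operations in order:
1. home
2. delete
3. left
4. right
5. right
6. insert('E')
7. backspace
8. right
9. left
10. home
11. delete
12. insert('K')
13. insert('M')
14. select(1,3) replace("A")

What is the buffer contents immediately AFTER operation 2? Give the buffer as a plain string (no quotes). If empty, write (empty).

After op 1 (home): buf='AIBSPC' cursor=0
After op 2 (delete): buf='IBSPC' cursor=0

Answer: IBSPC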